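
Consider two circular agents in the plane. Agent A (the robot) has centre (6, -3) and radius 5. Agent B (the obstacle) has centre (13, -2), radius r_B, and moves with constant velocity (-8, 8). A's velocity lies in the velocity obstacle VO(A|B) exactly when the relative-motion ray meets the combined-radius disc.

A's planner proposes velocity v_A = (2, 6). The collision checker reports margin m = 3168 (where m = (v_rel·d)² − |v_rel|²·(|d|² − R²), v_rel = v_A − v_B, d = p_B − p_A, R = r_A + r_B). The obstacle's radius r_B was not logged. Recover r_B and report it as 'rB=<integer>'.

m = 3168
d = (7, 1);  v_rel = (10, -2),  |v_rel|² = 104
v_rel×d = (10)·(1) − (-2)·(7) = 24
since m = R²·104 − 24²:  R² = (576 + 3168) / 104 = 36
R = √36 = 6  ⇒  r_B = 6 − 5 = 1

rB=1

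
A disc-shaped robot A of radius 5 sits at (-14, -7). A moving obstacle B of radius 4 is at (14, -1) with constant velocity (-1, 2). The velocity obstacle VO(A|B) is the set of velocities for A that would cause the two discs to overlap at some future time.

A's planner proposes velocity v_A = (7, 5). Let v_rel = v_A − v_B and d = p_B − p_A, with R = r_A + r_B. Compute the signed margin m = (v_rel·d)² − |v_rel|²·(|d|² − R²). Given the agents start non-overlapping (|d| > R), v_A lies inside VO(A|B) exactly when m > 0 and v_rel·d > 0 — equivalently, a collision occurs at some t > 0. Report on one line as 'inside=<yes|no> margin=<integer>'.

d = (28, 6),  |d|² = 820;  R = 5+4 = 9,  c = 820−9² = 739
v_rel = (8, 3),  |v_rel|² = 73;  v_rel·d = (8)·(28) + (3)·(6) = 242
73·t² − 484·t + 739 = 0  ⇒  m = 242² − 73·739 = 4617
m = 4617 > 0,  v_rel·d = 242 > 0  ⇒  inside

inside=yes margin=4617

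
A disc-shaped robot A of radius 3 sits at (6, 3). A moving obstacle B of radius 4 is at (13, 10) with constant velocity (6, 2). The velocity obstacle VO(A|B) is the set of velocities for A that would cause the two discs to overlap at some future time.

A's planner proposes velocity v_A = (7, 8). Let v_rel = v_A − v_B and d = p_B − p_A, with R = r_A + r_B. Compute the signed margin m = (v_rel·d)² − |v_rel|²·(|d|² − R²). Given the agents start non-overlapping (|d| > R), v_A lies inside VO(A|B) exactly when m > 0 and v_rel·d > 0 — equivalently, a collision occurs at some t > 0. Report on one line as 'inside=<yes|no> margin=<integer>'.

d = (7, 7),  |d|² = 98;  R = 3+4 = 7,  c = 98−7² = 49
v_rel = (1, 6),  |v_rel|² = 37;  v_rel·d = (1)·(7) + (6)·(7) = 49
37·t² − 98·t + 49 = 0  ⇒  m = 49² − 37·49 = 588
m = 588 > 0,  v_rel·d = 49 > 0  ⇒  inside

inside=yes margin=588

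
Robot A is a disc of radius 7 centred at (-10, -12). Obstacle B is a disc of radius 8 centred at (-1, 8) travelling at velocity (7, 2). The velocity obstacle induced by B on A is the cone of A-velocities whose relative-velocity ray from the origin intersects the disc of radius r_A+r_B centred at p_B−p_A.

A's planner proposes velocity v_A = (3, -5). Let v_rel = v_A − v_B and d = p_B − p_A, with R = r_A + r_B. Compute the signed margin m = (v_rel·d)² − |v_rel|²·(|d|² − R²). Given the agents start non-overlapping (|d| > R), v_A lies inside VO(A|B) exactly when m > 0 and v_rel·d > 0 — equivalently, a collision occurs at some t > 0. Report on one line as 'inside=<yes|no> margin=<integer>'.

d = (9, 20),  |d|² = 481;  R = 7+8 = 15,  c = 481−15² = 256
v_rel = (-4, -7),  |v_rel|² = 65;  v_rel·d = (-4)·(9) + (-7)·(20) = -176
65·t² + 352·t + 256 = 0  ⇒  m = (-176)² − 65·256 = 14336
m = 14336 > 0,  v_rel·d = -176 < 0  ⇒  outside

inside=no margin=14336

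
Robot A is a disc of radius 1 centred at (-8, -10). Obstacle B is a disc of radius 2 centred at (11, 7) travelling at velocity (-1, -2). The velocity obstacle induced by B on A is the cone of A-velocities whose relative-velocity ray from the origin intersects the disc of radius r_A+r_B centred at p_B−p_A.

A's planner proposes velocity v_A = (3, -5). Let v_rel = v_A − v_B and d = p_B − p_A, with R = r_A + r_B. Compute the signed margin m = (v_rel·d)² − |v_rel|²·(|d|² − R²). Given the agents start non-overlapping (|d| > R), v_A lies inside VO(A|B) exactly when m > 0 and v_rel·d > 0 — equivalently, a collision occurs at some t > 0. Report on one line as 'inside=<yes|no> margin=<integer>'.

d = (19, 17),  |d|² = 650;  R = 1+2 = 3,  c = 650−3² = 641
v_rel = (4, -3),  |v_rel|² = 25;  v_rel·d = (4)·(19) + (-3)·(17) = 25
25·t² − 50·t + 641 = 0  ⇒  m = 25² − 25·641 = -15400
m = -15400 < 0,  v_rel·d = 25 > 0  ⇒  outside

inside=no margin=-15400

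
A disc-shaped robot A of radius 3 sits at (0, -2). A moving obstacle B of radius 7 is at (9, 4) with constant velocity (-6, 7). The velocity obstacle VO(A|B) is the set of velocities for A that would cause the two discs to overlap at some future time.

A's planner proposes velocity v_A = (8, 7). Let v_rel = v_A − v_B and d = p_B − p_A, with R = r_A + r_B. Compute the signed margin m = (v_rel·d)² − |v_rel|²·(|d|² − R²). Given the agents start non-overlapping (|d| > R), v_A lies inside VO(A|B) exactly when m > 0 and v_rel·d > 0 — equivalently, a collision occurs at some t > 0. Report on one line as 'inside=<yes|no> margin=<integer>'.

d = (9, 6),  |d|² = 117;  R = 3+7 = 10,  c = 117−10² = 17
v_rel = (14, 0),  |v_rel|² = 196;  v_rel·d = (14)·(9) + (0)·(6) = 126
196·t² − 252·t + 17 = 0  ⇒  m = 126² − 196·17 = 12544
m = 12544 > 0,  v_rel·d = 126 > 0  ⇒  inside

inside=yes margin=12544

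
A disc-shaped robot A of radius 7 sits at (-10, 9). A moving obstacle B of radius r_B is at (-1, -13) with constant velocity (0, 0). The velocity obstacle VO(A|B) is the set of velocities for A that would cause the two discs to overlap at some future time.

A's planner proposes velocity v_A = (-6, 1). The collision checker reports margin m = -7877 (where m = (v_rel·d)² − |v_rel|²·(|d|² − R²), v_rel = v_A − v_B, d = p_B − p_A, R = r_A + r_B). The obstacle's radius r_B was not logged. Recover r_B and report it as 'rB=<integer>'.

m = -7877
d = (9, -22);  v_rel = (-6, 1),  |v_rel|² = 37
v_rel×d = (-6)·(-22) − (1)·(9) = 123
since m = R²·37 − 123²:  R² = (15129 + -7877) / 37 = 196
R = √196 = 14  ⇒  r_B = 14 − 7 = 7

rB=7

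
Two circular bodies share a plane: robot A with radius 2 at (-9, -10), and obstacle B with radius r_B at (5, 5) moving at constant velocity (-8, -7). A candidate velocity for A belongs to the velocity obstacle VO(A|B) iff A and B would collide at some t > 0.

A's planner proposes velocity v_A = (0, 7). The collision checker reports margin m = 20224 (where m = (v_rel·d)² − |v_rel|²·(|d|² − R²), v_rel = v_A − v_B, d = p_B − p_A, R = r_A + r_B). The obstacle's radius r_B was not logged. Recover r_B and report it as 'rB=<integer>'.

m = 20224
d = (14, 15);  v_rel = (8, 14),  |v_rel|² = 260
v_rel×d = (8)·(15) − (14)·(14) = -76
since m = R²·260 − (-76)²:  R² = (5776 + 20224) / 260 = 100
R = √100 = 10  ⇒  r_B = 10 − 2 = 8

rB=8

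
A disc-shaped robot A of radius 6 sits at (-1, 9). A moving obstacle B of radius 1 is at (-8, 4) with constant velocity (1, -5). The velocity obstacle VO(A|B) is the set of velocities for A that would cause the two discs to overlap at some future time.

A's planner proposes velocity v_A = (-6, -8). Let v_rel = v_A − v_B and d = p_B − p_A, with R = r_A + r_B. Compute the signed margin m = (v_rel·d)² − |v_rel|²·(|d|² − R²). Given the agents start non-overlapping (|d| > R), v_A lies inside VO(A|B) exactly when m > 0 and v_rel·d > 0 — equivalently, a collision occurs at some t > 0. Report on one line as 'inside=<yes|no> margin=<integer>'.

d = (-7, -5),  |d|² = 74;  R = 6+1 = 7,  c = 74−7² = 25
v_rel = (-7, -3),  |v_rel|² = 58;  v_rel·d = (-7)·(-7) + (-3)·(-5) = 64
58·t² − 128·t + 25 = 0  ⇒  m = 64² − 58·25 = 2646
m = 2646 > 0,  v_rel·d = 64 > 0  ⇒  inside

inside=yes margin=2646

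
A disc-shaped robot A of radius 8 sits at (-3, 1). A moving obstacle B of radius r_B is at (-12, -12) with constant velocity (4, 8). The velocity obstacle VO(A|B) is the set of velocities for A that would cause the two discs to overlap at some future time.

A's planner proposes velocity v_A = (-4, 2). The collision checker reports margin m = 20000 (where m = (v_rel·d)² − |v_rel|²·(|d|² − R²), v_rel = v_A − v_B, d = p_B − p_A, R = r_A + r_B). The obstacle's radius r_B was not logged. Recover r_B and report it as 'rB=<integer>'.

m = 20000
d = (-9, -13);  v_rel = (-8, -6),  |v_rel|² = 100
v_rel×d = (-8)·(-13) − (-6)·(-9) = 50
since m = R²·100 − 50²:  R² = (2500 + 20000) / 100 = 225
R = √225 = 15  ⇒  r_B = 15 − 8 = 7

rB=7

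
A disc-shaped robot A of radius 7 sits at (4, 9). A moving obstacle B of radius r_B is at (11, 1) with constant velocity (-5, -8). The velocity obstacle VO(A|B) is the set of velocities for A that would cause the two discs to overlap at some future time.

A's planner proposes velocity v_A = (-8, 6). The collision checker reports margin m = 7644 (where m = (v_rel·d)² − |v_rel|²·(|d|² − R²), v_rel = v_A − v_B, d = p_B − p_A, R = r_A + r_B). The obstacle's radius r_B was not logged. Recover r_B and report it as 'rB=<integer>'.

m = 7644
d = (7, -8);  v_rel = (-3, 14),  |v_rel|² = 205
v_rel×d = (-3)·(-8) − (14)·(7) = -74
since m = R²·205 − (-74)²:  R² = (5476 + 7644) / 205 = 64
R = √64 = 8  ⇒  r_B = 8 − 7 = 1

rB=1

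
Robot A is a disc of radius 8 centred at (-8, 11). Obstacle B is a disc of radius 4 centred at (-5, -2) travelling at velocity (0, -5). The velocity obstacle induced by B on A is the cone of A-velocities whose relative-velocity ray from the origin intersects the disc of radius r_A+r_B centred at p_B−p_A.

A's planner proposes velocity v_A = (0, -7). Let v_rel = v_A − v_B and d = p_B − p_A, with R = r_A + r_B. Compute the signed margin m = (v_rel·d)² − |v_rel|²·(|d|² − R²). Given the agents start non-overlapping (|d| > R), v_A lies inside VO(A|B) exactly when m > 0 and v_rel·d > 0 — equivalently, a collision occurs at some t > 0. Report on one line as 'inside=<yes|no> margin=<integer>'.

d = (3, -13),  |d|² = 178;  R = 8+4 = 12,  c = 178−12² = 34
v_rel = (0, -2),  |v_rel|² = 4;  v_rel·d = (0)·(3) + (-2)·(-13) = 26
4·t² − 52·t + 34 = 0  ⇒  m = 26² − 4·34 = 540
m = 540 > 0,  v_rel·d = 26 > 0  ⇒  inside

inside=yes margin=540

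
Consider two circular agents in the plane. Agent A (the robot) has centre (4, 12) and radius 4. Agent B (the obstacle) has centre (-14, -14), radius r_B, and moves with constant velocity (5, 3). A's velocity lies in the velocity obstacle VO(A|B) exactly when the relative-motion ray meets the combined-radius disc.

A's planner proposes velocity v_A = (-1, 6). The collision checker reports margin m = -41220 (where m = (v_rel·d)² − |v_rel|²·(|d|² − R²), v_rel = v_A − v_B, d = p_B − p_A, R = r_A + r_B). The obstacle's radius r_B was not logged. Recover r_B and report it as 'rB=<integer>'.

m = -41220
d = (-18, -26);  v_rel = (-6, 3),  |v_rel|² = 45
v_rel×d = (-6)·(-26) − (3)·(-18) = 210
since m = R²·45 − 210²:  R² = (44100 + -41220) / 45 = 64
R = √64 = 8  ⇒  r_B = 8 − 4 = 4

rB=4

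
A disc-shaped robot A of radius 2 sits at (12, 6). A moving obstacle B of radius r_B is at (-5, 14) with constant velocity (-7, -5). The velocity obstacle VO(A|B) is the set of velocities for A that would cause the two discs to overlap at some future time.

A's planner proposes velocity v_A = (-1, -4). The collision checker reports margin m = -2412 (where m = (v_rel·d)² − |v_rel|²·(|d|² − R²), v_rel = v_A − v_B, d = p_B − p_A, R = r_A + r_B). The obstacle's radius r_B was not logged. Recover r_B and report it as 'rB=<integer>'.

m = -2412
d = (-17, 8);  v_rel = (6, 1),  |v_rel|² = 37
v_rel×d = (6)·(8) − (1)·(-17) = 65
since m = R²·37 − 65²:  R² = (4225 + -2412) / 37 = 49
R = √49 = 7  ⇒  r_B = 7 − 2 = 5

rB=5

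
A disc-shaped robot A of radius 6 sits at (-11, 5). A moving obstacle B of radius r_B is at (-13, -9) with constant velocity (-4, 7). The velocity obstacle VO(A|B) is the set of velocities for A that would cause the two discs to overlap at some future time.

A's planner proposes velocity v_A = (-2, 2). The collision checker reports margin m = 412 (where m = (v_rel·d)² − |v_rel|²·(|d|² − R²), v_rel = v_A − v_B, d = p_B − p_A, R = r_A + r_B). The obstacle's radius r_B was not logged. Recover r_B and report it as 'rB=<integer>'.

m = 412
d = (-2, -14);  v_rel = (2, -5),  |v_rel|² = 29
v_rel×d = (2)·(-14) − (-5)·(-2) = -38
since m = R²·29 − (-38)²:  R² = (1444 + 412) / 29 = 64
R = √64 = 8  ⇒  r_B = 8 − 6 = 2

rB=2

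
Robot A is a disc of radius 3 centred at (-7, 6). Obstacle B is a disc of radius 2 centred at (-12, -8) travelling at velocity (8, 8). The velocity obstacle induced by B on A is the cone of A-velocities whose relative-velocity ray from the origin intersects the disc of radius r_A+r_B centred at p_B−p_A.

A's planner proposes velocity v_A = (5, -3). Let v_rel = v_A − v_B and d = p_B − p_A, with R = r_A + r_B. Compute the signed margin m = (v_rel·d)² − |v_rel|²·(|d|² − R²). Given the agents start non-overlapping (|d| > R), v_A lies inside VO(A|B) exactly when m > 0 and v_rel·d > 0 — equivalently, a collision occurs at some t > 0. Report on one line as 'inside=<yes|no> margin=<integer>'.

d = (-5, -14),  |d|² = 221;  R = 3+2 = 5,  c = 221−5² = 196
v_rel = (-3, -11),  |v_rel|² = 130;  v_rel·d = (-3)·(-5) + (-11)·(-14) = 169
130·t² − 338·t + 196 = 0  ⇒  m = 169² − 130·196 = 3081
m = 3081 > 0,  v_rel·d = 169 > 0  ⇒  inside

inside=yes margin=3081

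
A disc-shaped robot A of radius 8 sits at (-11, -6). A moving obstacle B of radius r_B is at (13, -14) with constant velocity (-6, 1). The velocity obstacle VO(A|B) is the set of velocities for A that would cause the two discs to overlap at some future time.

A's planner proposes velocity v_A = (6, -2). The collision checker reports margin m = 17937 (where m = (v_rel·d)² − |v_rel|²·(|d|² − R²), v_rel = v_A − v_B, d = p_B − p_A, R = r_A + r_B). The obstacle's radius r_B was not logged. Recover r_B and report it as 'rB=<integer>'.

m = 17937
d = (24, -8);  v_rel = (12, -3),  |v_rel|² = 153
v_rel×d = (12)·(-8) − (-3)·(24) = -24
since m = R²·153 − (-24)²:  R² = (576 + 17937) / 153 = 121
R = √121 = 11  ⇒  r_B = 11 − 8 = 3

rB=3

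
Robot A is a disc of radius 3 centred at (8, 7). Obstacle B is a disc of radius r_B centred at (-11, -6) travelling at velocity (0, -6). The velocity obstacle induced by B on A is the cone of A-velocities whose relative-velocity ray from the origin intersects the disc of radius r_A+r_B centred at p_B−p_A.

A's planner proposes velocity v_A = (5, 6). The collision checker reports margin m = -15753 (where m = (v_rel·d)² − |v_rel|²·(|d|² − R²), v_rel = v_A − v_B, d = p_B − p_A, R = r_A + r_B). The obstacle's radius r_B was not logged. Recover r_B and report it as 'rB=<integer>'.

m = -15753
d = (-19, -13);  v_rel = (5, 12),  |v_rel|² = 169
v_rel×d = (5)·(-13) − (12)·(-19) = 163
since m = R²·169 − 163²:  R² = (26569 + -15753) / 169 = 64
R = √64 = 8  ⇒  r_B = 8 − 3 = 5

rB=5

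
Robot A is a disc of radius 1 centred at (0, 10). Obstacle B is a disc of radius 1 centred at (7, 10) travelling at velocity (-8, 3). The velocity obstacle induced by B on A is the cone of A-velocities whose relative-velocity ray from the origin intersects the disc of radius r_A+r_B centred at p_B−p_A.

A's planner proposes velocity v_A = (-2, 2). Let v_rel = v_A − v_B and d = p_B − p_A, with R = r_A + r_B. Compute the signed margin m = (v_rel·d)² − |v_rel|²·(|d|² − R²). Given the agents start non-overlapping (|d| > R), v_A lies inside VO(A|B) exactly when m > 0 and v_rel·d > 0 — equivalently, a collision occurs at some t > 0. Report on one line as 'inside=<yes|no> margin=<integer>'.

d = (7, 0),  |d|² = 49;  R = 1+1 = 2,  c = 49−2² = 45
v_rel = (6, -1),  |v_rel|² = 37;  v_rel·d = (6)·(7) + (-1)·(0) = 42
37·t² − 84·t + 45 = 0  ⇒  m = 42² − 37·45 = 99
m = 99 > 0,  v_rel·d = 42 > 0  ⇒  inside

inside=yes margin=99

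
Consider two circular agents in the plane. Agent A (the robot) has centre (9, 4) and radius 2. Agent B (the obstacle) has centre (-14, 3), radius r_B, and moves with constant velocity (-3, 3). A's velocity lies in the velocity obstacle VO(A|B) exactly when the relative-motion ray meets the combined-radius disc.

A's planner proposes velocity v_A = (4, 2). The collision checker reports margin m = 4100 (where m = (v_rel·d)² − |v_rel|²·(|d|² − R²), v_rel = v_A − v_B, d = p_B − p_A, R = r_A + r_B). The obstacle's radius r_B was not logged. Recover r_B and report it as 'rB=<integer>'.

m = 4100
d = (-23, -1);  v_rel = (7, -1),  |v_rel|² = 50
v_rel×d = (7)·(-1) − (-1)·(-23) = -30
since m = R²·50 − (-30)²:  R² = (900 + 4100) / 50 = 100
R = √100 = 10  ⇒  r_B = 10 − 2 = 8

rB=8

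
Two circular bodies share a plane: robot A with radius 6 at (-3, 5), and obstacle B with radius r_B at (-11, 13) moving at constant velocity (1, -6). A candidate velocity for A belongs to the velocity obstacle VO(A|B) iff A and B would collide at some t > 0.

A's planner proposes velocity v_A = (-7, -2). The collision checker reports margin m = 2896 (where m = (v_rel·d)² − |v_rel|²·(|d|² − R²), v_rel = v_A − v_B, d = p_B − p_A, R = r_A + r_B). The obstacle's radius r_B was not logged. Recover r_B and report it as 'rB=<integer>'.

m = 2896
d = (-8, 8);  v_rel = (-8, 4),  |v_rel|² = 80
v_rel×d = (-8)·(8) − (4)·(-8) = -32
since m = R²·80 − (-32)²:  R² = (1024 + 2896) / 80 = 49
R = √49 = 7  ⇒  r_B = 7 − 6 = 1

rB=1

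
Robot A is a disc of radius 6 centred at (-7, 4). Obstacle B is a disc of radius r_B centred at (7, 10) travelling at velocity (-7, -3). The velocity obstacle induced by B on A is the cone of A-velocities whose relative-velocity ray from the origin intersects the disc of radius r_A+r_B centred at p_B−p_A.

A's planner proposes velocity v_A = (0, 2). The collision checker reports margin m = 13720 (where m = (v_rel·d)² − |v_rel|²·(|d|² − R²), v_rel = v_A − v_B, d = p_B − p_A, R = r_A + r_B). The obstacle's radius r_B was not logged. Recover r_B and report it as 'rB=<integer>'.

m = 13720
d = (14, 6);  v_rel = (7, 5),  |v_rel|² = 74
v_rel×d = (7)·(6) − (5)·(14) = -28
since m = R²·74 − (-28)²:  R² = (784 + 13720) / 74 = 196
R = √196 = 14  ⇒  r_B = 14 − 6 = 8

rB=8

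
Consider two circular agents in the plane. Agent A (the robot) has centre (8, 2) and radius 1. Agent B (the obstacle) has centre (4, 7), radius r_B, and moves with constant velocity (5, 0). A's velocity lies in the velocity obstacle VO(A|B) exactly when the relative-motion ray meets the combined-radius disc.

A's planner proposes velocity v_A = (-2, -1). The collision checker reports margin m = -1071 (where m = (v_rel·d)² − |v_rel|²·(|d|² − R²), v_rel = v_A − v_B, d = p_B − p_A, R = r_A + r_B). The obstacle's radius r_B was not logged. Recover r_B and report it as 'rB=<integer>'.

m = -1071
d = (-4, 5);  v_rel = (-7, -1),  |v_rel|² = 50
v_rel×d = (-7)·(5) − (-1)·(-4) = -39
since m = R²·50 − (-39)²:  R² = (1521 + -1071) / 50 = 9
R = √9 = 3  ⇒  r_B = 3 − 1 = 2

rB=2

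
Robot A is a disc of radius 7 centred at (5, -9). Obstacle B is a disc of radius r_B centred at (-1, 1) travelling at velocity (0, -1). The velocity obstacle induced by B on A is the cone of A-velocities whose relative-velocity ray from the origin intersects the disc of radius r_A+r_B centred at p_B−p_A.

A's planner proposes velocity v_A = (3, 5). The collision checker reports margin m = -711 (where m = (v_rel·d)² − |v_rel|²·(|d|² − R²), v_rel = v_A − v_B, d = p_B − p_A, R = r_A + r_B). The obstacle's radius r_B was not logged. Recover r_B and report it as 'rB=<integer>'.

m = -711
d = (-6, 10);  v_rel = (3, 6),  |v_rel|² = 45
v_rel×d = (3)·(10) − (6)·(-6) = 66
since m = R²·45 − 66²:  R² = (4356 + -711) / 45 = 81
R = √81 = 9  ⇒  r_B = 9 − 7 = 2

rB=2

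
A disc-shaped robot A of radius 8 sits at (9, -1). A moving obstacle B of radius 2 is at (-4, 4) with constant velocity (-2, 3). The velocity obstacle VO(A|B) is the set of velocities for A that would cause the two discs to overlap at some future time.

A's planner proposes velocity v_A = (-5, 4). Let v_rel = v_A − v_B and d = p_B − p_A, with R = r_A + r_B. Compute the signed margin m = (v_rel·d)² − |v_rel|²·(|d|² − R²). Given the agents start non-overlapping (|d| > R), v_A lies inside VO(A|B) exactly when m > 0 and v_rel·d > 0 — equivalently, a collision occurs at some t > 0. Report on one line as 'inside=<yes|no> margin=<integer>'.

d = (-13, 5),  |d|² = 194;  R = 8+2 = 10,  c = 194−10² = 94
v_rel = (-3, 1),  |v_rel|² = 10;  v_rel·d = (-3)·(-13) + (1)·(5) = 44
10·t² − 88·t + 94 = 0  ⇒  m = 44² − 10·94 = 996
m = 996 > 0,  v_rel·d = 44 > 0  ⇒  inside

inside=yes margin=996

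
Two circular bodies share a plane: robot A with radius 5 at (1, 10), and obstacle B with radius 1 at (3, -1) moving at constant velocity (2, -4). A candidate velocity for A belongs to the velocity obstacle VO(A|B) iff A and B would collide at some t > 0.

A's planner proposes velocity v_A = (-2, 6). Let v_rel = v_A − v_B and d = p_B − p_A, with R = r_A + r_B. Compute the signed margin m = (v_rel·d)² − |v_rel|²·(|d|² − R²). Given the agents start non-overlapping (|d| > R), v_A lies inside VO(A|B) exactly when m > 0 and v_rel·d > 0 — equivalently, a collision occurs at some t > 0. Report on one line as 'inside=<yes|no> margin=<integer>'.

d = (2, -11),  |d|² = 125;  R = 5+1 = 6,  c = 125−6² = 89
v_rel = (-4, 10),  |v_rel|² = 116;  v_rel·d = (-4)·(2) + (10)·(-11) = -118
116·t² + 236·t + 89 = 0  ⇒  m = (-118)² − 116·89 = 3600
m = 3600 > 0,  v_rel·d = -118 < 0  ⇒  outside

inside=no margin=3600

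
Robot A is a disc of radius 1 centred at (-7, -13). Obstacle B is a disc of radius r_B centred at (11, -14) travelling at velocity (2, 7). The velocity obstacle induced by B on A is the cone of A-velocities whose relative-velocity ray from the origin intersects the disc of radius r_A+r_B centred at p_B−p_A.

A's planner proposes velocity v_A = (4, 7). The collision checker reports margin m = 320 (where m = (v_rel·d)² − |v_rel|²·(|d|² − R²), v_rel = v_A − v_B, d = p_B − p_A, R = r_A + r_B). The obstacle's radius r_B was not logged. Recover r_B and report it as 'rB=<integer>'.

m = 320
d = (18, -1);  v_rel = (2, 0),  |v_rel|² = 4
v_rel×d = (2)·(-1) − (0)·(18) = -2
since m = R²·4 − (-2)²:  R² = (4 + 320) / 4 = 81
R = √81 = 9  ⇒  r_B = 9 − 1 = 8

rB=8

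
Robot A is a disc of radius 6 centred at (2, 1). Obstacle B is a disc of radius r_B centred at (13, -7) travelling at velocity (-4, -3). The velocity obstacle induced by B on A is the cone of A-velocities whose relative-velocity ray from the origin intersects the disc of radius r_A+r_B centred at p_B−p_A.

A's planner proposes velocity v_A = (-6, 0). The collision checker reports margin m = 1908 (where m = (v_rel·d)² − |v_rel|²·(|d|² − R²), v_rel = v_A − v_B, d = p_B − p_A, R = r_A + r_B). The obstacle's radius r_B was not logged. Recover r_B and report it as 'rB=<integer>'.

m = 1908
d = (11, -8);  v_rel = (-2, 3),  |v_rel|² = 13
v_rel×d = (-2)·(-8) − (3)·(11) = -17
since m = R²·13 − (-17)²:  R² = (289 + 1908) / 13 = 169
R = √169 = 13  ⇒  r_B = 13 − 6 = 7

rB=7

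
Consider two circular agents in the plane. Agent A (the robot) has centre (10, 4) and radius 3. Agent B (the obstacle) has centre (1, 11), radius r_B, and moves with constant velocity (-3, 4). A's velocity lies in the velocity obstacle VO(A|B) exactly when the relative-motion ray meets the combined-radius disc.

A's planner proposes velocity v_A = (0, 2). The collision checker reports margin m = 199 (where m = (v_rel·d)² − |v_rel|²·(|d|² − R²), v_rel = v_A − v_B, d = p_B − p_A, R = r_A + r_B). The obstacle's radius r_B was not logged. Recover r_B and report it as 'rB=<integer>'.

m = 199
d = (-9, 7);  v_rel = (3, -2),  |v_rel|² = 13
v_rel×d = (3)·(7) − (-2)·(-9) = 3
since m = R²·13 − 3²:  R² = (9 + 199) / 13 = 16
R = √16 = 4  ⇒  r_B = 4 − 3 = 1

rB=1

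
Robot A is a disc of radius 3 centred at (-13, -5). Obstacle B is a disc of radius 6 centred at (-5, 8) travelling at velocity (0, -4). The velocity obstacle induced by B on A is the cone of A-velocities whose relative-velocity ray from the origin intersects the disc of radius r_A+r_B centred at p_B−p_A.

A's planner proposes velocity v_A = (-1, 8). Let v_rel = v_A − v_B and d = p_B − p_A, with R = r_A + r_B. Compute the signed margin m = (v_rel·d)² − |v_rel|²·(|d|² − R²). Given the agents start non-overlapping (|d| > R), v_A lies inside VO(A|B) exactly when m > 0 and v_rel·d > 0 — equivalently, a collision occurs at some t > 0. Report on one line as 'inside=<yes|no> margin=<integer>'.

d = (8, 13),  |d|² = 233;  R = 3+6 = 9,  c = 233−9² = 152
v_rel = (-1, 12),  |v_rel|² = 145;  v_rel·d = (-1)·(8) + (12)·(13) = 148
145·t² − 296·t + 152 = 0  ⇒  m = 148² − 145·152 = -136
m = -136 < 0,  v_rel·d = 148 > 0  ⇒  outside

inside=no margin=-136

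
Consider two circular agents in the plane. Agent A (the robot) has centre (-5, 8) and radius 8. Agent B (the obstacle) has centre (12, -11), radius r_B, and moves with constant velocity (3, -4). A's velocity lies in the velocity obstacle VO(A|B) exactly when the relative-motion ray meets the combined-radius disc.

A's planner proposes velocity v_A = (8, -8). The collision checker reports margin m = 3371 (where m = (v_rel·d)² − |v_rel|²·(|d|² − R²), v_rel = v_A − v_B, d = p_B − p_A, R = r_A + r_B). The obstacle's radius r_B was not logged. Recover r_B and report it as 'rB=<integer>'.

m = 3371
d = (17, -19);  v_rel = (5, -4),  |v_rel|² = 41
v_rel×d = (5)·(-19) − (-4)·(17) = -27
since m = R²·41 − (-27)²:  R² = (729 + 3371) / 41 = 100
R = √100 = 10  ⇒  r_B = 10 − 8 = 2

rB=2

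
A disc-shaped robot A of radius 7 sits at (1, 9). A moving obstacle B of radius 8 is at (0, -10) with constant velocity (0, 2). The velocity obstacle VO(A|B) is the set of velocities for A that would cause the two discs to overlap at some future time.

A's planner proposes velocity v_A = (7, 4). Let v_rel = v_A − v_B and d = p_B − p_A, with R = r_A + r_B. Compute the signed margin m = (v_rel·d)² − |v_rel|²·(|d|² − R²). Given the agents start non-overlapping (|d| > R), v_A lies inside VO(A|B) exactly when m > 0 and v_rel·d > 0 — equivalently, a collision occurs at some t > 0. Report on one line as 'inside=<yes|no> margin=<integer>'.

d = (-1, -19),  |d|² = 362;  R = 7+8 = 15,  c = 362−15² = 137
v_rel = (7, 2),  |v_rel|² = 53;  v_rel·d = (7)·(-1) + (2)·(-19) = -45
53·t² + 90·t + 137 = 0  ⇒  m = (-45)² − 53·137 = -5236
m = -5236 < 0,  v_rel·d = -45 < 0  ⇒  outside

inside=no margin=-5236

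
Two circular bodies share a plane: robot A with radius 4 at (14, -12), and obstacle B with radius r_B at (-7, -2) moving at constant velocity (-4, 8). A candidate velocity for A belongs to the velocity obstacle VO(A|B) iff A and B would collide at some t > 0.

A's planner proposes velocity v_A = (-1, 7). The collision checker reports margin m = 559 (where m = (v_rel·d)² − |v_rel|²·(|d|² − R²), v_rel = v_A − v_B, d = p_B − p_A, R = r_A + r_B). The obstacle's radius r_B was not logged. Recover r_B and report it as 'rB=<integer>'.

m = 559
d = (-21, 10);  v_rel = (3, -1),  |v_rel|² = 10
v_rel×d = (3)·(10) − (-1)·(-21) = 9
since m = R²·10 − 9²:  R² = (81 + 559) / 10 = 64
R = √64 = 8  ⇒  r_B = 8 − 4 = 4

rB=4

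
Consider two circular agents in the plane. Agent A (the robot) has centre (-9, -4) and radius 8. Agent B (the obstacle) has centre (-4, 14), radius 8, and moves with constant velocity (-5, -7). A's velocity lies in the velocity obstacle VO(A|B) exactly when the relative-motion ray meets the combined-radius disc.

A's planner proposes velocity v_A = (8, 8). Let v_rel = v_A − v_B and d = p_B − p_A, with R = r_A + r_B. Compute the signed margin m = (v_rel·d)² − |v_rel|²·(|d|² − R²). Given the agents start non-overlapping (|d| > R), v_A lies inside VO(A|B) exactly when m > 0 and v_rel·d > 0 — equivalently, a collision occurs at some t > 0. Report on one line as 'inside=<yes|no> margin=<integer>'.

d = (5, 18),  |d|² = 349;  R = 8+8 = 16,  c = 349−16² = 93
v_rel = (13, 15),  |v_rel|² = 394;  v_rel·d = (13)·(5) + (15)·(18) = 335
394·t² − 670·t + 93 = 0  ⇒  m = 335² − 394·93 = 75583
m = 75583 > 0,  v_rel·d = 335 > 0  ⇒  inside

inside=yes margin=75583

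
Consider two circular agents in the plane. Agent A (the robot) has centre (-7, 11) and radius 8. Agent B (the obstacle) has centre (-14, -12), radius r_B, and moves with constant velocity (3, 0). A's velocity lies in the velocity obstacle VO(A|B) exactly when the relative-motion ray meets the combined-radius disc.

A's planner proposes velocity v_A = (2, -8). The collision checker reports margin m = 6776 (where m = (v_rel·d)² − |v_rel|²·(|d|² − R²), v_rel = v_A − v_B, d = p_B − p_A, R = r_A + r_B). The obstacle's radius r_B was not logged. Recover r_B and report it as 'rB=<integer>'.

m = 6776
d = (-7, -23);  v_rel = (-1, -8),  |v_rel|² = 65
v_rel×d = (-1)·(-23) − (-8)·(-7) = -33
since m = R²·65 − (-33)²:  R² = (1089 + 6776) / 65 = 121
R = √121 = 11  ⇒  r_B = 11 − 8 = 3

rB=3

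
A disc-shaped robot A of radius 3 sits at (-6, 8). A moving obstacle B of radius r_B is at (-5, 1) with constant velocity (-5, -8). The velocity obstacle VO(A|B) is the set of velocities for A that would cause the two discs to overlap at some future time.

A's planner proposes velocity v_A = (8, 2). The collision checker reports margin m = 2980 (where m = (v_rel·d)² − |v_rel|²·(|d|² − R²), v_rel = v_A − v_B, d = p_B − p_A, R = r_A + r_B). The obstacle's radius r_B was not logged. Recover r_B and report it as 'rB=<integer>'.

m = 2980
d = (1, -7);  v_rel = (13, 10),  |v_rel|² = 269
v_rel×d = (13)·(-7) − (10)·(1) = -101
since m = R²·269 − (-101)²:  R² = (10201 + 2980) / 269 = 49
R = √49 = 7  ⇒  r_B = 7 − 3 = 4

rB=4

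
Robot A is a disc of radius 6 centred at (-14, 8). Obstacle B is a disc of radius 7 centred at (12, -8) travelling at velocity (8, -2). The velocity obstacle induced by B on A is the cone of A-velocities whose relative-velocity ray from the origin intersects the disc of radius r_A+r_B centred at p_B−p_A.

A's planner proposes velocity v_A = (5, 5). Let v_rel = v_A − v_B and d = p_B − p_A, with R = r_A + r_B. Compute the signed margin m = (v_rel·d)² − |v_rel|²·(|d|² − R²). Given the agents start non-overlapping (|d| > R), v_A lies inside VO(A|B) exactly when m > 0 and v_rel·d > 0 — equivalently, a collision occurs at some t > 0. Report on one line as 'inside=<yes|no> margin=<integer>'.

d = (26, -16),  |d|² = 932;  R = 6+7 = 13,  c = 932−13² = 763
v_rel = (-3, 7),  |v_rel|² = 58;  v_rel·d = (-3)·(26) + (7)·(-16) = -190
58·t² + 380·t + 763 = 0  ⇒  m = (-190)² − 58·763 = -8154
m = -8154 < 0,  v_rel·d = -190 < 0  ⇒  outside

inside=no margin=-8154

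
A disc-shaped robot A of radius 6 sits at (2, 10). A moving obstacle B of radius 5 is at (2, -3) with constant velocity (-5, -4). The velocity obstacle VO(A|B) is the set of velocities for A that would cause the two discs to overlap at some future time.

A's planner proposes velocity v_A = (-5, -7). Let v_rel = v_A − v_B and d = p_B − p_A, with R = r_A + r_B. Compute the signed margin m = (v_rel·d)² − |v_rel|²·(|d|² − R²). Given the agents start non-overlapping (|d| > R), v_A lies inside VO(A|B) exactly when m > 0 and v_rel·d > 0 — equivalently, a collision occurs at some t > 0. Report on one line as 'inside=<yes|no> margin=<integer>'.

d = (0, -13),  |d|² = 169;  R = 6+5 = 11,  c = 169−11² = 48
v_rel = (0, -3),  |v_rel|² = 9;  v_rel·d = (0)·(0) + (-3)·(-13) = 39
9·t² − 78·t + 48 = 0  ⇒  m = 39² − 9·48 = 1089
m = 1089 > 0,  v_rel·d = 39 > 0  ⇒  inside

inside=yes margin=1089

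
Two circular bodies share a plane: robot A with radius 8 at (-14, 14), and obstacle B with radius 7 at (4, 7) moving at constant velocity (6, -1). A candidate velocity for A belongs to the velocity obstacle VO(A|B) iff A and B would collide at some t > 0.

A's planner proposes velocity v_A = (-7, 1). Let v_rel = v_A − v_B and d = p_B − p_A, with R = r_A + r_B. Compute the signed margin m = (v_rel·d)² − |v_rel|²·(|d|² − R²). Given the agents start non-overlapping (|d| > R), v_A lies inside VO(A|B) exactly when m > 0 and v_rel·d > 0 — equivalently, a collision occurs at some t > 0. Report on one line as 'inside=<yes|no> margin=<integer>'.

d = (18, -7),  |d|² = 373;  R = 8+7 = 15,  c = 373−15² = 148
v_rel = (-13, 2),  |v_rel|² = 173;  v_rel·d = (-13)·(18) + (2)·(-7) = -248
173·t² + 496·t + 148 = 0  ⇒  m = (-248)² − 173·148 = 35900
m = 35900 > 0,  v_rel·d = -248 < 0  ⇒  outside

inside=no margin=35900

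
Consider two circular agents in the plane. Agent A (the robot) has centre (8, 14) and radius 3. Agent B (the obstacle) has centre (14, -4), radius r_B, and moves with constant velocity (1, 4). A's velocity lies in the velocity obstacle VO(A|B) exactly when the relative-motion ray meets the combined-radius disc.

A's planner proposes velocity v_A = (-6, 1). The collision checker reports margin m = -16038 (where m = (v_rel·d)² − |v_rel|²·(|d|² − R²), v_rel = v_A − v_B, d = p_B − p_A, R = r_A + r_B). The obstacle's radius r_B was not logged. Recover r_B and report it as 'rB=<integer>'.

m = -16038
d = (6, -18);  v_rel = (-7, -3),  |v_rel|² = 58
v_rel×d = (-7)·(-18) − (-3)·(6) = 144
since m = R²·58 − 144²:  R² = (20736 + -16038) / 58 = 81
R = √81 = 9  ⇒  r_B = 9 − 3 = 6

rB=6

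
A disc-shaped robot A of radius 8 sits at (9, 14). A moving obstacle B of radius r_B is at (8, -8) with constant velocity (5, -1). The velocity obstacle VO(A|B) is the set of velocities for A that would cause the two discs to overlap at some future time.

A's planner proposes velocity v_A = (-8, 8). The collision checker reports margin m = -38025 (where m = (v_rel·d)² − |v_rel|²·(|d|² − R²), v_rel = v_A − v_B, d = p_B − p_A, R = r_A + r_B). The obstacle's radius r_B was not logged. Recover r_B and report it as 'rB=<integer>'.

m = -38025
d = (-1, -22);  v_rel = (-13, 9),  |v_rel|² = 250
v_rel×d = (-13)·(-22) − (9)·(-1) = 295
since m = R²·250 − 295²:  R² = (87025 + -38025) / 250 = 196
R = √196 = 14  ⇒  r_B = 14 − 8 = 6

rB=6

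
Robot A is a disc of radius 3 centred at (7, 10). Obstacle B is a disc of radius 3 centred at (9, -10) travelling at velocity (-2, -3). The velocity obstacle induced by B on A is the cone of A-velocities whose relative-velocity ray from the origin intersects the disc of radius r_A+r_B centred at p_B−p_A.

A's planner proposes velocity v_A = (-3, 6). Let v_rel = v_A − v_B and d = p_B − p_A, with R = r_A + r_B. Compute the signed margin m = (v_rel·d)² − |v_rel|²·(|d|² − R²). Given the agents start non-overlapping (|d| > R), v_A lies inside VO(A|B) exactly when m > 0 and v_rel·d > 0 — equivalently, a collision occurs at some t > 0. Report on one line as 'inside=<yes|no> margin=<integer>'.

d = (2, -20),  |d|² = 404;  R = 3+3 = 6,  c = 404−6² = 368
v_rel = (-1, 9),  |v_rel|² = 82;  v_rel·d = (-1)·(2) + (9)·(-20) = -182
82·t² + 364·t + 368 = 0  ⇒  m = (-182)² − 82·368 = 2948
m = 2948 > 0,  v_rel·d = -182 < 0  ⇒  outside

inside=no margin=2948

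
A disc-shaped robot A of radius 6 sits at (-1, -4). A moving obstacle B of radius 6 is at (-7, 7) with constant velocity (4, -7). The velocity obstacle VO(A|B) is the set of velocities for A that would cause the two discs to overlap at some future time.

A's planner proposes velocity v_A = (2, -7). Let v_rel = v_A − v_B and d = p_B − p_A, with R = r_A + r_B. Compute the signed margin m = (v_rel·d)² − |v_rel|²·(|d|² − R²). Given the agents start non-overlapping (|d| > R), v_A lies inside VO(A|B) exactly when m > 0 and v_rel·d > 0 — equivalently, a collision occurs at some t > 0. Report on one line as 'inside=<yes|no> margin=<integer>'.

d = (-6, 11),  |d|² = 157;  R = 6+6 = 12,  c = 157−12² = 13
v_rel = (-2, 0),  |v_rel|² = 4;  v_rel·d = (-2)·(-6) + (0)·(11) = 12
4·t² − 24·t + 13 = 0  ⇒  m = 12² − 4·13 = 92
m = 92 > 0,  v_rel·d = 12 > 0  ⇒  inside

inside=yes margin=92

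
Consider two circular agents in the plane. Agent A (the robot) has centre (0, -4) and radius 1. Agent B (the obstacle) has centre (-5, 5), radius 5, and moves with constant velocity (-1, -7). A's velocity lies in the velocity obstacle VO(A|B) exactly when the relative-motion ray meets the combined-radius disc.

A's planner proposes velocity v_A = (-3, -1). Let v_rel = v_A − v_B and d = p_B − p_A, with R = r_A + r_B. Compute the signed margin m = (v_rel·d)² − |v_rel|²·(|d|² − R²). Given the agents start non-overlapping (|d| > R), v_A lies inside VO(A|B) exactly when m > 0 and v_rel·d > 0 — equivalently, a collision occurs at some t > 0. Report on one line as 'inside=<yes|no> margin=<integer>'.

d = (-5, 9),  |d|² = 106;  R = 1+5 = 6,  c = 106−6² = 70
v_rel = (-2, 6),  |v_rel|² = 40;  v_rel·d = (-2)·(-5) + (6)·(9) = 64
40·t² − 128·t + 70 = 0  ⇒  m = 64² − 40·70 = 1296
m = 1296 > 0,  v_rel·d = 64 > 0  ⇒  inside

inside=yes margin=1296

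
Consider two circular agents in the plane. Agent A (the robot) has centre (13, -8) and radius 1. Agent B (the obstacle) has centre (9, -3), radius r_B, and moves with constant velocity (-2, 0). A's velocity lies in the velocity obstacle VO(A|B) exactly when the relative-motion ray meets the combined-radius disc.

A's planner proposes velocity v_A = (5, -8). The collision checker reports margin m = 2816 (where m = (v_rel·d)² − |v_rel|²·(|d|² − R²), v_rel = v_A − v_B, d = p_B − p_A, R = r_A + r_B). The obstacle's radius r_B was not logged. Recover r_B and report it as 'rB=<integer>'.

m = 2816
d = (-4, 5);  v_rel = (7, -8),  |v_rel|² = 113
v_rel×d = (7)·(5) − (-8)·(-4) = 3
since m = R²·113 − 3²:  R² = (9 + 2816) / 113 = 25
R = √25 = 5  ⇒  r_B = 5 − 1 = 4

rB=4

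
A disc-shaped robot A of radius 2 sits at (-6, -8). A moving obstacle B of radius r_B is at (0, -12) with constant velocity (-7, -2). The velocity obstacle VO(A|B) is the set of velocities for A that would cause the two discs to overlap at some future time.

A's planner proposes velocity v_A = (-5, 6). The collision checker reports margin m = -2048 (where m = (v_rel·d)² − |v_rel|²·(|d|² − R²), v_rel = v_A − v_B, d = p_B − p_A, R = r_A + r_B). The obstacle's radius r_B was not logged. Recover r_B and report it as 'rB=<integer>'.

m = -2048
d = (6, -4);  v_rel = (2, 8),  |v_rel|² = 68
v_rel×d = (2)·(-4) − (8)·(6) = -56
since m = R²·68 − (-56)²:  R² = (3136 + -2048) / 68 = 16
R = √16 = 4  ⇒  r_B = 4 − 2 = 2

rB=2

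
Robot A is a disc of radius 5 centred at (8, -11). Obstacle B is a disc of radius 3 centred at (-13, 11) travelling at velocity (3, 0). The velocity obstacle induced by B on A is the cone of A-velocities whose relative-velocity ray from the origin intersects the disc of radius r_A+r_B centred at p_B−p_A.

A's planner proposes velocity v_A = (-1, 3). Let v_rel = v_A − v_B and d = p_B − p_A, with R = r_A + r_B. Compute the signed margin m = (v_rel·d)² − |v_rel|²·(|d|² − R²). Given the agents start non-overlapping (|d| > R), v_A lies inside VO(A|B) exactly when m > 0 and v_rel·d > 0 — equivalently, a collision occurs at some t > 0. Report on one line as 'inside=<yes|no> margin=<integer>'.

d = (-21, 22),  |d|² = 925;  R = 5+3 = 8,  c = 925−8² = 861
v_rel = (-4, 3),  |v_rel|² = 25;  v_rel·d = (-4)·(-21) + (3)·(22) = 150
25·t² − 300·t + 861 = 0  ⇒  m = 150² − 25·861 = 975
m = 975 > 0,  v_rel·d = 150 > 0  ⇒  inside

inside=yes margin=975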